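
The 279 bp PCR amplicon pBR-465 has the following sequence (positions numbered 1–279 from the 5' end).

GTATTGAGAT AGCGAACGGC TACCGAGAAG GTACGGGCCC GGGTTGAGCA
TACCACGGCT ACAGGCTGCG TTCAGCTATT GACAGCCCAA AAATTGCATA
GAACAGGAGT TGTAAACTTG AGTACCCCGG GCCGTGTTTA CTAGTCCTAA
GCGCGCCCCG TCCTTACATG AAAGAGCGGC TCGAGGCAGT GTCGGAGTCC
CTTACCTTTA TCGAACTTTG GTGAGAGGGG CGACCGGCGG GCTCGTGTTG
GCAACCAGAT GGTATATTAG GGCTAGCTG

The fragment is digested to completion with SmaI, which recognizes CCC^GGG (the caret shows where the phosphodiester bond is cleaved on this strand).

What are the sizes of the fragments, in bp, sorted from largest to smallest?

151, 88, 40 bp

SmaI sites (CCCGGG) start at positions 38, 126.
SmaI cuts after base 3 of each site, so after positions 40, 128.
Linear molecule, 2 cuts → 3 fragments:
  1–40 → 40 bp
  41–128 → 88 bp
  129–279 → 151 bp
Sorted largest to smallest: 151, 88, 40 bp.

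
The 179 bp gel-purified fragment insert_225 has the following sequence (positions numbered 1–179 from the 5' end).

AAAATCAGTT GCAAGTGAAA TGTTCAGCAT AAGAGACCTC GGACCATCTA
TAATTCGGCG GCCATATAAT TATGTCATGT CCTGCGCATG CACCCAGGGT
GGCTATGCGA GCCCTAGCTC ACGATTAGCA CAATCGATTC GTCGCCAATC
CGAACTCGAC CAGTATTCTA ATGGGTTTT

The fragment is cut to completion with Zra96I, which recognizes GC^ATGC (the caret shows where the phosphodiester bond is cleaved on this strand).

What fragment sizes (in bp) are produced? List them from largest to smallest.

92, 87 bp

The Zra96I site (GCATGC) starts at position 86.
Zra96I cuts after base 2 of each site, so after position 87.
Linear molecule, 1 cut → 2 fragments:
  1–87 → 87 bp
  88–179 → 92 bp
Sorted largest to smallest: 92, 87 bp.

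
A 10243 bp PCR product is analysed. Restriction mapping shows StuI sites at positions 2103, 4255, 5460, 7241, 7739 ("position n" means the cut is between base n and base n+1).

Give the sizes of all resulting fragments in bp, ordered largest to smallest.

2504, 2152, 2103, 1781, 1205, 498 bp

Linear molecule, 5 cuts → 6 fragments:
  2103 − 0 = 2103 bp
  4255 − 2103 = 2152 bp
  5460 − 4255 = 1205 bp
  7241 − 5460 = 1781 bp
  7739 − 7241 = 498 bp
  10243 − 7739 = 2504 bp
Sorted largest to smallest: 2504, 2152, 2103, 1781, 1205, 498 bp.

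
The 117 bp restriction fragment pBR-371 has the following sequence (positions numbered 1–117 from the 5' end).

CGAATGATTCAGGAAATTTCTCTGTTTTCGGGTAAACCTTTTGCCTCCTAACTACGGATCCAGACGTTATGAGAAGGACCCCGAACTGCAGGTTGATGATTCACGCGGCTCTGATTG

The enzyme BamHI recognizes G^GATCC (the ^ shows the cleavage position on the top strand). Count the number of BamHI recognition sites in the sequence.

1

GGATCC occurs starting at position 56.
BamHI cuts at 1 site.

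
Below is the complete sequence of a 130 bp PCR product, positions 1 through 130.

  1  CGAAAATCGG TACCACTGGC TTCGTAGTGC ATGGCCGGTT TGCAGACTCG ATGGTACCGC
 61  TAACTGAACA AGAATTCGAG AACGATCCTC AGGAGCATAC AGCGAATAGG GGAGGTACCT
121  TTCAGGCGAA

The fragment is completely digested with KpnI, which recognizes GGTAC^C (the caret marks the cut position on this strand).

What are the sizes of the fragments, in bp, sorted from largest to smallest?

KpnI sites (GGTACC) start at positions 9, 53, 114.
KpnI cuts after base 5 of each site (before the last base), so after positions 13, 57, 118.
Linear molecule, 3 cuts → 4 fragments:
  1–13 → 13 bp
  14–57 → 44 bp
  58–118 → 61 bp
  119–130 → 12 bp
Sorted largest to smallest: 61, 44, 13, 12 bp.

61, 44, 13, 12 bp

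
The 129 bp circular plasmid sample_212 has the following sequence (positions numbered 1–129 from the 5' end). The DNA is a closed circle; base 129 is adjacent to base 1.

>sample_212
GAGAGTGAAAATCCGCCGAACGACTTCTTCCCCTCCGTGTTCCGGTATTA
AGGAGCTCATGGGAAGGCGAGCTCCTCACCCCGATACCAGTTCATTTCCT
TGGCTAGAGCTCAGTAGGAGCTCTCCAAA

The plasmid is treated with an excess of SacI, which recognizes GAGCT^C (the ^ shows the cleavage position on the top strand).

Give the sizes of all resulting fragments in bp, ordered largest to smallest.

64, 38, 16, 11 bp

SacI sites (GAGCTC) start at positions 53, 69, 107, 118.
SacI cuts after base 5 of each site (before the last base), so after positions 57, 73, 111, 122.
Circular molecule, 4 cuts → 4 fragments:
  58–73 → 16 bp
  74–111 → 38 bp
  112–122 → 11 bp
  123–129 then 1–57 → 7 + 57 = 64 bp
Sorted largest to smallest: 64, 38, 16, 11 bp.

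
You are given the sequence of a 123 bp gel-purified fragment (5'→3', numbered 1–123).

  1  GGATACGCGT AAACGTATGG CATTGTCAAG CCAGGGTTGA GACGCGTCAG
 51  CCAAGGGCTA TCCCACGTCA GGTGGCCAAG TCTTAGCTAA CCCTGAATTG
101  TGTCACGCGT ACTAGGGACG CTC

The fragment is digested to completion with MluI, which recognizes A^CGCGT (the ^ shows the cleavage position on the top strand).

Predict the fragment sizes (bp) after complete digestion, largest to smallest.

MluI sites (ACGCGT) start at positions 5, 42, 105.
MluI cuts after the first base of each site, so after positions 5, 42, 105.
Linear molecule, 3 cuts → 4 fragments:
  1–5 → 5 bp
  6–42 → 37 bp
  43–105 → 63 bp
  106–123 → 18 bp
Sorted largest to smallest: 63, 37, 18, 5 bp.

63, 37, 18, 5 bp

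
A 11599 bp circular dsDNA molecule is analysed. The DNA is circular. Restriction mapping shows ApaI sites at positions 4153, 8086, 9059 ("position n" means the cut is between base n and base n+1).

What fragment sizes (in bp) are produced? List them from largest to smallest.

6693, 3933, 973 bp

Circular molecule, 3 cuts → 3 fragments:
  8086 − 4153 = 3933 bp
  9059 − 8086 = 973 bp
  wrap: 11599 − 9059 + 4153 = 6693 bp
Sorted largest to smallest: 6693, 3933, 973 bp.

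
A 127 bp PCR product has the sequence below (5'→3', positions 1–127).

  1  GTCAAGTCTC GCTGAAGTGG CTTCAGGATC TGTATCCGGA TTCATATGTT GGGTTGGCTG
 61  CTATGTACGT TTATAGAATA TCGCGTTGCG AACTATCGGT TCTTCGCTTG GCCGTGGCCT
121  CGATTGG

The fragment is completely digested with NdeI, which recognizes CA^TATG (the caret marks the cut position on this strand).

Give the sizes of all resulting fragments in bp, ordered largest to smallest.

83, 44 bp

The NdeI site (CATATG) starts at position 43.
NdeI cuts after base 2 of each site, so after position 44.
Linear molecule, 1 cut → 2 fragments:
  1–44 → 44 bp
  45–127 → 83 bp
Sorted largest to smallest: 83, 44 bp.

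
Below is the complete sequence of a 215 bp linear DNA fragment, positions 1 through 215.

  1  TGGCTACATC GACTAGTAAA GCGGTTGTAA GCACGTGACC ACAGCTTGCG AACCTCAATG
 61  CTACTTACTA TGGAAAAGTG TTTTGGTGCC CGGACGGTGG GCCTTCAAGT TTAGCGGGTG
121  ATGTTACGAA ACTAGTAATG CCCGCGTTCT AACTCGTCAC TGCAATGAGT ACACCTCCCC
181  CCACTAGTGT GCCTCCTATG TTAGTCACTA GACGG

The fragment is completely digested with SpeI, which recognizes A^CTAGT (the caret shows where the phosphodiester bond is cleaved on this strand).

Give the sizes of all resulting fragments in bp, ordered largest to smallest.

119, 52, 32, 12 bp

SpeI sites (ACTAGT) start at positions 12, 131, 183.
SpeI cuts after the first base of each site, so after positions 12, 131, 183.
Linear molecule, 3 cuts → 4 fragments:
  1–12 → 12 bp
  13–131 → 119 bp
  132–183 → 52 bp
  184–215 → 32 bp
Sorted largest to smallest: 119, 52, 32, 12 bp.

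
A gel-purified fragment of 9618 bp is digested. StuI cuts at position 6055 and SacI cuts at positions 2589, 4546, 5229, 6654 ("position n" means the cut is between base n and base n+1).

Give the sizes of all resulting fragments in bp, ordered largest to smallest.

2964, 2589, 1957, 826, 683, 599 bp

Combined cut positions (sorted): 2589, 4546, 5229, 6055, 6654.
Linear molecule, 5 cuts → 6 fragments:
  2589 − 0 = 2589 bp
  4546 − 2589 = 1957 bp
  5229 − 4546 = 683 bp
  6055 − 5229 = 826 bp
  6654 − 6055 = 599 bp
  9618 − 6654 = 2964 bp
Sorted largest to smallest: 2964, 2589, 1957, 826, 683, 599 bp.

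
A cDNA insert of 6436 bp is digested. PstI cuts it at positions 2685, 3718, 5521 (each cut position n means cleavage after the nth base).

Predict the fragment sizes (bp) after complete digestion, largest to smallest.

Linear molecule, 3 cuts → 4 fragments:
  2685 − 0 = 2685 bp
  3718 − 2685 = 1033 bp
  5521 − 3718 = 1803 bp
  6436 − 5521 = 915 bp
Sorted largest to smallest: 2685, 1803, 1033, 915 bp.

2685, 1803, 1033, 915 bp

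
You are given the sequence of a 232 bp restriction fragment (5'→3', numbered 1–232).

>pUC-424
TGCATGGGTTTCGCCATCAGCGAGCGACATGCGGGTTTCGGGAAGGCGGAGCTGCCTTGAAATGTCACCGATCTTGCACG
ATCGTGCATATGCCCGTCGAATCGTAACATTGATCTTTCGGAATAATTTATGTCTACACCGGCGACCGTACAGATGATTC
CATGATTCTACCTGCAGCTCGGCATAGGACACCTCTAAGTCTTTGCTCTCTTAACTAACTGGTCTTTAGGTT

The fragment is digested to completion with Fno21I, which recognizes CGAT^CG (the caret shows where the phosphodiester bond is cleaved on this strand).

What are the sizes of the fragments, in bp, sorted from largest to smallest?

The Fno21I site (CGATCG) starts at position 79.
Fno21I cuts after base 4 of each site, so after position 82.
Linear molecule, 1 cut → 2 fragments:
  1–82 → 82 bp
  83–232 → 150 bp
Sorted largest to smallest: 150, 82 bp.

150, 82 bp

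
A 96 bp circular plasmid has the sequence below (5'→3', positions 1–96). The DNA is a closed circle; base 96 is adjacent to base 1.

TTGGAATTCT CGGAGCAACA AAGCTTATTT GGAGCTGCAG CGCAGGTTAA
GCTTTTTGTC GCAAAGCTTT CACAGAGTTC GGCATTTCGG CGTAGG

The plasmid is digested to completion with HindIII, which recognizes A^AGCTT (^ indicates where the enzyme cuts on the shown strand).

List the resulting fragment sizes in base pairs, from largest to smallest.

HindIII sites (AAGCTT) start at positions 21, 49, 64.
HindIII cuts after the first base of each site, so after positions 21, 49, 64.
Circular molecule, 3 cuts → 3 fragments:
  22–49 → 28 bp
  50–64 → 15 bp
  65–96 then 1–21 → 32 + 21 = 53 bp
Sorted largest to smallest: 53, 28, 15 bp.

53, 28, 15 bp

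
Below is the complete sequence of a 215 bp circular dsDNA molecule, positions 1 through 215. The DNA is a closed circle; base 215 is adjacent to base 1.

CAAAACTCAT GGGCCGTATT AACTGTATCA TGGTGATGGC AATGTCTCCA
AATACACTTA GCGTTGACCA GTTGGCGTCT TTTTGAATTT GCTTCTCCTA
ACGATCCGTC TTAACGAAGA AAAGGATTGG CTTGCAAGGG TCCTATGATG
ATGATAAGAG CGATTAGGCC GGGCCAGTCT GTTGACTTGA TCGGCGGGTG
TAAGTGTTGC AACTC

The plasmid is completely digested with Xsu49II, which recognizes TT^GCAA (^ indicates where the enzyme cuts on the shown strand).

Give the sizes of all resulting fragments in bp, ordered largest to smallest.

140, 75 bp

Xsu49II sites (TTGCAA) start at positions 132, 207.
Xsu49II cuts after base 2 of each site, so after positions 133, 208.
Circular molecule, 2 cuts → 2 fragments:
  134–208 → 75 bp
  209–215 then 1–133 → 7 + 133 = 140 bp
Sorted largest to smallest: 140, 75 bp.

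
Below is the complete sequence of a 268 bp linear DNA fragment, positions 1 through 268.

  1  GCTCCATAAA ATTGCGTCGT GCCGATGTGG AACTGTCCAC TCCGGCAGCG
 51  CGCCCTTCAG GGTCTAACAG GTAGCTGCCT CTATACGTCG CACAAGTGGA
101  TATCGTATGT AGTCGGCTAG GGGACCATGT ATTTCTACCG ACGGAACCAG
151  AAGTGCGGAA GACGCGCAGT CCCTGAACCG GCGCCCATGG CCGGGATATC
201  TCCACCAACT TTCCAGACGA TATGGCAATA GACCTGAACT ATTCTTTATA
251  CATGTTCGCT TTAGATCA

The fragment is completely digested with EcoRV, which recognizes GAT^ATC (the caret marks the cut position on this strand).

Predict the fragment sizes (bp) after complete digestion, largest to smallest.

101, 96, 71 bp

EcoRV sites (GATATC) start at positions 99, 195.
EcoRV cuts after base 3 of each site, so after positions 101, 197.
Linear molecule, 2 cuts → 3 fragments:
  1–101 → 101 bp
  102–197 → 96 bp
  198–268 → 71 bp
Sorted largest to smallest: 101, 96, 71 bp.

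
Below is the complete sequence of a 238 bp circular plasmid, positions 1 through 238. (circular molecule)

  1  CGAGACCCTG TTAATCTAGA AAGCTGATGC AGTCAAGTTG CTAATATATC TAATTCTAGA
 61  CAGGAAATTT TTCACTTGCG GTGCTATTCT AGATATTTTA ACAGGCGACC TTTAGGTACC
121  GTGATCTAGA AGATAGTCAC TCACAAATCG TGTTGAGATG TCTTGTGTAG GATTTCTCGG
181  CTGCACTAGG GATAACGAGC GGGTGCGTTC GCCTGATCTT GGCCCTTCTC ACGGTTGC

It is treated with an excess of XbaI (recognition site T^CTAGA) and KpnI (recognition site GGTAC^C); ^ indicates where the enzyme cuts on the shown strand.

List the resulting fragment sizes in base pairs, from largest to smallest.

XbaI sites (TCTAGA) start at positions 15, 55, 88, 125.
XbaI cuts after the first base of each site, so after positions 15, 55, 88, 125.
The KpnI site (GGTACC) starts at position 115.
KpnI cuts after base 5 of each site (before the last base), so after position 119.
Combined cut positions: 15, 55, 88, 119, 125.
Circular molecule, 5 cuts → 5 fragments:
  16–55 → 40 bp
  56–88 → 33 bp
  89–119 → 31 bp
  120–125 → 6 bp
  126–238 then 1–15 → 113 + 15 = 128 bp
Sorted largest to smallest: 128, 40, 33, 31, 6 bp.

128, 40, 33, 31, 6 bp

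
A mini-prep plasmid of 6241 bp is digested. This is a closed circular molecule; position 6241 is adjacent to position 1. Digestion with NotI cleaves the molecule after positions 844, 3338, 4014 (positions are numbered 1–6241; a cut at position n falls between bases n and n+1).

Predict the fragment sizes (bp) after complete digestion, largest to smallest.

3071, 2494, 676 bp

Circular molecule, 3 cuts → 3 fragments:
  3338 − 844 = 2494 bp
  4014 − 3338 = 676 bp
  wrap: 6241 − 4014 + 844 = 3071 bp
Sorted largest to smallest: 3071, 2494, 676 bp.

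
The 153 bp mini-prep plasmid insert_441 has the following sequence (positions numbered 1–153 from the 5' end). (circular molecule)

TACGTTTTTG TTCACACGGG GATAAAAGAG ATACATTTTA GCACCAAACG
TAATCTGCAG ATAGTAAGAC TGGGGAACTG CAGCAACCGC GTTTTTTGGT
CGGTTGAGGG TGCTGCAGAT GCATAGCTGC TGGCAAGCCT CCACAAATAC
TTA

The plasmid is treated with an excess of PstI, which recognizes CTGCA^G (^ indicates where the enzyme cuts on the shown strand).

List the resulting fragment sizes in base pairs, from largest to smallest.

95, 35, 23 bp

PstI sites (CTGCAG) start at positions 55, 78, 113.
PstI cuts after base 5 of each site (before the last base), so after positions 59, 82, 117.
Circular molecule, 3 cuts → 3 fragments:
  60–82 → 23 bp
  83–117 → 35 bp
  118–153 then 1–59 → 36 + 59 = 95 bp
Sorted largest to smallest: 95, 35, 23 bp.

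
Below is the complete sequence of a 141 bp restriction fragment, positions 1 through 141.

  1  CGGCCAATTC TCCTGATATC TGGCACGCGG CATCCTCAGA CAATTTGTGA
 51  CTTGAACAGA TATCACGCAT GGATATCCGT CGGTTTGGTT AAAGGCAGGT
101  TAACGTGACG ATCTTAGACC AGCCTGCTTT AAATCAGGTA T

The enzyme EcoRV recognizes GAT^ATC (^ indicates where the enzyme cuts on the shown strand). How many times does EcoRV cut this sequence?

3

GATATC occurs starting at positions 15, 59, 72.
EcoRV cuts at 3 sites.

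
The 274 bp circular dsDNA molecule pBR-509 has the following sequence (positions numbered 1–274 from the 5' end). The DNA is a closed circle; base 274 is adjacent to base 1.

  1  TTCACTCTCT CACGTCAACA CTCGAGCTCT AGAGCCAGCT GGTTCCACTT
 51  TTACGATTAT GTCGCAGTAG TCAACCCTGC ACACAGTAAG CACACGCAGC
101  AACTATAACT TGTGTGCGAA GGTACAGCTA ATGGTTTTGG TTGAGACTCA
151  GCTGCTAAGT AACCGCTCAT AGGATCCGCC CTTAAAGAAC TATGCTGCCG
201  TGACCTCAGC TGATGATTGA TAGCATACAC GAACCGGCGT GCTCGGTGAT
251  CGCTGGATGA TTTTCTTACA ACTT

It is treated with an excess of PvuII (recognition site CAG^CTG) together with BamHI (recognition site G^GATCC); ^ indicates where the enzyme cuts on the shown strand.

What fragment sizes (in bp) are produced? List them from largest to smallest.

PvuII sites (CAGCTG) start at positions 36, 149, 207.
PvuII cuts after base 3 of each site, so after positions 38, 151, 209.
The BamHI site (GGATCC) starts at position 172.
BamHI cuts after the first base of each site, so after position 172.
Combined cut positions: 38, 151, 172, 209.
Circular molecule, 4 cuts → 4 fragments:
  39–151 → 113 bp
  152–172 → 21 bp
  173–209 → 37 bp
  210–274 then 1–38 → 65 + 38 = 103 bp
Sorted largest to smallest: 113, 103, 37, 21 bp.

113, 103, 37, 21 bp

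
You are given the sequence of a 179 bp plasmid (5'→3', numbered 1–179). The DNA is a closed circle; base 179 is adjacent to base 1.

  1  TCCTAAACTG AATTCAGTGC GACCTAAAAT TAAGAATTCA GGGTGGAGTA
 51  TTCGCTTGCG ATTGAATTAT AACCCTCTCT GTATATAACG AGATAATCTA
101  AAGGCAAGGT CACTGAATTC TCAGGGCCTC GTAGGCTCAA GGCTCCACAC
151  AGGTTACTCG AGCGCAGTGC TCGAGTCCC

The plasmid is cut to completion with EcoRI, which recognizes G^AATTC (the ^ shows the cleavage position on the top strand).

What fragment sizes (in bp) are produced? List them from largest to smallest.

81, 74, 24 bp

EcoRI sites (GAATTC) start at positions 10, 34, 115.
EcoRI cuts after the first base of each site, so after positions 10, 34, 115.
Circular molecule, 3 cuts → 3 fragments:
  11–34 → 24 bp
  35–115 → 81 bp
  116–179 then 1–10 → 64 + 10 = 74 bp
Sorted largest to smallest: 81, 74, 24 bp.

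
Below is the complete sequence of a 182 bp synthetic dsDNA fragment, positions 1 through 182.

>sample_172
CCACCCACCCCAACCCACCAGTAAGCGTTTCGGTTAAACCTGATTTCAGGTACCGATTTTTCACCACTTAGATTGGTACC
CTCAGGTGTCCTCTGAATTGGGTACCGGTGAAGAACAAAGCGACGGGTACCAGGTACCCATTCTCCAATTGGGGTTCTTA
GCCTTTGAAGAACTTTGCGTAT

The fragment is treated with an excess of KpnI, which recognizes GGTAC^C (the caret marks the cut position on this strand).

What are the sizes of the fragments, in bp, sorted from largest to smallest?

KpnI sites (GGTACC) start at positions 49, 75, 101, 126, 133.
KpnI cuts after base 5 of each site (before the last base), so after positions 53, 79, 105, 130, 137.
Linear molecule, 5 cuts → 6 fragments:
  1–53 → 53 bp
  54–79 → 26 bp
  80–105 → 26 bp
  106–130 → 25 bp
  131–137 → 7 bp
  138–182 → 45 bp
Sorted largest to smallest: 53, 45, 26, 26, 25, 7 bp.

53, 45, 26, 26, 25, 7 bp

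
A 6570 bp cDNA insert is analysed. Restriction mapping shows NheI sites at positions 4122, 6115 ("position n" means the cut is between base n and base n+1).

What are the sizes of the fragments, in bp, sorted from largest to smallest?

4122, 1993, 455 bp

Linear molecule, 2 cuts → 3 fragments:
  4122 − 0 = 4122 bp
  6115 − 4122 = 1993 bp
  6570 − 6115 = 455 bp
Sorted largest to smallest: 4122, 1993, 455 bp.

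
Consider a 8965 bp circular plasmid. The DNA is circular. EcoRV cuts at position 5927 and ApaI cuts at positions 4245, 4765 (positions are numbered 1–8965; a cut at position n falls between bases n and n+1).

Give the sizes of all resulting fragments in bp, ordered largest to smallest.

7283, 1162, 520 bp

Combined cut positions (sorted): 4245, 4765, 5927.
Circular molecule, 3 cuts → 3 fragments:
  4765 − 4245 = 520 bp
  5927 − 4765 = 1162 bp
  wrap: 8965 − 5927 + 4245 = 7283 bp
Sorted largest to smallest: 7283, 1162, 520 bp.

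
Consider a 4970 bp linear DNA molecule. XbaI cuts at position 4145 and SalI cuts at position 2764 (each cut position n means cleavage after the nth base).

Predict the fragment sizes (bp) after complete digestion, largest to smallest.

Combined cut positions (sorted): 2764, 4145.
Linear molecule, 2 cuts → 3 fragments:
  2764 − 0 = 2764 bp
  4145 − 2764 = 1381 bp
  4970 − 4145 = 825 bp
Sorted largest to smallest: 2764, 1381, 825 bp.

2764, 1381, 825 bp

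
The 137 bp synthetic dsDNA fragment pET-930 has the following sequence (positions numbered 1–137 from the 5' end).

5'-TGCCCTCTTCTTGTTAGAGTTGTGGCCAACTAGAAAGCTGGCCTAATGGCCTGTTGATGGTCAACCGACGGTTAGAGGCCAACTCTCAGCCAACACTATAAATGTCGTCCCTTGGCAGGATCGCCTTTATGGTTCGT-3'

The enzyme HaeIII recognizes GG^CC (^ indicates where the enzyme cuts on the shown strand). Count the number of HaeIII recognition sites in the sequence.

4

GGCC occurs starting at positions 24, 40, 48, 77.
HaeIII cuts at 4 sites.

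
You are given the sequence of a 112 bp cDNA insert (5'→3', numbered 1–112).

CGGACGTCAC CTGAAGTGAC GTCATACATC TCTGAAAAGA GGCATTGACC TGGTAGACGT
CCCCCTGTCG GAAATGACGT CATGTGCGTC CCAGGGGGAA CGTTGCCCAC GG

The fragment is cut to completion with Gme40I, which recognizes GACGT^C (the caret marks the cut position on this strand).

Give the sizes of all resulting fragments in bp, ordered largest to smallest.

38, 32, 20, 15, 7 bp

Gme40I sites (GACGTC) start at positions 3, 18, 56, 76.
Gme40I cuts after base 5 of each site (before the last base), so after positions 7, 22, 60, 80.
Linear molecule, 4 cuts → 5 fragments:
  1–7 → 7 bp
  8–22 → 15 bp
  23–60 → 38 bp
  61–80 → 20 bp
  81–112 → 32 bp
Sorted largest to smallest: 38, 32, 20, 15, 7 bp.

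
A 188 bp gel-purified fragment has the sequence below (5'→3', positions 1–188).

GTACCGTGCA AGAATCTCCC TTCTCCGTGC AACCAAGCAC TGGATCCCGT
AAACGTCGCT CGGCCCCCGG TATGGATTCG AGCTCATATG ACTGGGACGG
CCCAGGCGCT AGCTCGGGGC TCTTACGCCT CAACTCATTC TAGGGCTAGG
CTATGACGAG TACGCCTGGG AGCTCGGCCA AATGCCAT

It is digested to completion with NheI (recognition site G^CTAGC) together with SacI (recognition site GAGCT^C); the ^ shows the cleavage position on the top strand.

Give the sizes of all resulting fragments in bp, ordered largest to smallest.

The NheI site (GCTAGC) starts at position 108.
NheI cuts after the first base of each site, so after position 108.
SacI sites (GAGCTC) start at positions 80, 170.
SacI cuts after base 5 of each site (before the last base), so after positions 84, 174.
Combined cut positions: 84, 108, 174.
Linear molecule, 3 cuts → 4 fragments:
  1–84 → 84 bp
  85–108 → 24 bp
  109–174 → 66 bp
  175–188 → 14 bp
Sorted largest to smallest: 84, 66, 24, 14 bp.

84, 66, 24, 14 bp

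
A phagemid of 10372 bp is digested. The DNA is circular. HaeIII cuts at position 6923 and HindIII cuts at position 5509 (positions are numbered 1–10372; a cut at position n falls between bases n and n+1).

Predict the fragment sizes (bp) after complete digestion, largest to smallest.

Combined cut positions (sorted): 5509, 6923.
Circular molecule, 2 cuts → 2 fragments:
  6923 − 5509 = 1414 bp
  wrap: 10372 − 6923 + 5509 = 8958 bp
Sorted largest to smallest: 8958, 1414 bp.

8958, 1414 bp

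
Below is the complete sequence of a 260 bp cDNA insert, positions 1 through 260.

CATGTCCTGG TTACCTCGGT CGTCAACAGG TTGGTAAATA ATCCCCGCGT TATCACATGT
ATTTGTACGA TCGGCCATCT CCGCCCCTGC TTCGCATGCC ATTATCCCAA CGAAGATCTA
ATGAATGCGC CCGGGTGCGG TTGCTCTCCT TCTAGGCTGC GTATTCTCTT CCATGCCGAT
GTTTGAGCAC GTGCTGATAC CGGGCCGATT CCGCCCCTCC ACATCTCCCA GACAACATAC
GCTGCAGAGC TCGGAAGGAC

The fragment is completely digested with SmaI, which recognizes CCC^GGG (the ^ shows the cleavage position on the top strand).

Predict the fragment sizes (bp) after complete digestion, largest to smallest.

The SmaI site (CCCGGG) starts at position 130.
SmaI cuts after base 3 of each site, so after position 132.
Linear molecule, 1 cut → 2 fragments:
  1–132 → 132 bp
  133–260 → 128 bp
Sorted largest to smallest: 132, 128 bp.

132, 128 bp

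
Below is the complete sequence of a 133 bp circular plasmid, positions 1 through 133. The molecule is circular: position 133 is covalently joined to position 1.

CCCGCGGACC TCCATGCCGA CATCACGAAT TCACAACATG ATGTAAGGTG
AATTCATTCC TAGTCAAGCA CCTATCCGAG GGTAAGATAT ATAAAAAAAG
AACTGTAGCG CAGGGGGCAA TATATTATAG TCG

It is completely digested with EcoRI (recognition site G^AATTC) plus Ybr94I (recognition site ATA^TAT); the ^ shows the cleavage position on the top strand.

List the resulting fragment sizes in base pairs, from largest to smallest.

39, 38, 33, 23 bp

EcoRI sites (GAATTC) start at positions 27, 50.
EcoRI cuts after the first base of each site, so after positions 27, 50.
Ybr94I sites (ATATAT) start at positions 87, 120.
Ybr94I cuts after base 3 of each site, so after positions 89, 122.
Combined cut positions: 27, 50, 89, 122.
Circular molecule, 4 cuts → 4 fragments:
  28–50 → 23 bp
  51–89 → 39 bp
  90–122 → 33 bp
  123–133 then 1–27 → 11 + 27 = 38 bp
Sorted largest to smallest: 39, 38, 33, 23 bp.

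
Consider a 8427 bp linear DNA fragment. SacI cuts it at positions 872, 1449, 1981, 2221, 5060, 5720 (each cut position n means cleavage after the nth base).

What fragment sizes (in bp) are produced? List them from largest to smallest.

Linear molecule, 6 cuts → 7 fragments:
  872 − 0 = 872 bp
  1449 − 872 = 577 bp
  1981 − 1449 = 532 bp
  2221 − 1981 = 240 bp
  5060 − 2221 = 2839 bp
  5720 − 5060 = 660 bp
  8427 − 5720 = 2707 bp
Sorted largest to smallest: 2839, 2707, 872, 660, 577, 532, 240 bp.

2839, 2707, 872, 660, 577, 532, 240 bp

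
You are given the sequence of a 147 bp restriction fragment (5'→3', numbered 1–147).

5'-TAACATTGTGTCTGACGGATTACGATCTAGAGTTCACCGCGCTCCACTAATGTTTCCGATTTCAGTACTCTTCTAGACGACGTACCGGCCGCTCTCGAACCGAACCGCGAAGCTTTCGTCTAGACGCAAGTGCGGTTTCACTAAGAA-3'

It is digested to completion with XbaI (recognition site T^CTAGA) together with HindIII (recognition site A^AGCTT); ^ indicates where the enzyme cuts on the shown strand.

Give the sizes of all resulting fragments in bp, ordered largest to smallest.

XbaI sites (TCTAGA) start at positions 26, 72, 119.
XbaI cuts after the first base of each site, so after positions 26, 72, 119.
The HindIII site (AAGCTT) starts at position 110.
HindIII cuts after the first base of each site, so after position 110.
Combined cut positions: 26, 72, 110, 119.
Linear molecule, 4 cuts → 5 fragments:
  1–26 → 26 bp
  27–72 → 46 bp
  73–110 → 38 bp
  111–119 → 9 bp
  120–147 → 28 bp
Sorted largest to smallest: 46, 38, 28, 26, 9 bp.

46, 38, 28, 26, 9 bp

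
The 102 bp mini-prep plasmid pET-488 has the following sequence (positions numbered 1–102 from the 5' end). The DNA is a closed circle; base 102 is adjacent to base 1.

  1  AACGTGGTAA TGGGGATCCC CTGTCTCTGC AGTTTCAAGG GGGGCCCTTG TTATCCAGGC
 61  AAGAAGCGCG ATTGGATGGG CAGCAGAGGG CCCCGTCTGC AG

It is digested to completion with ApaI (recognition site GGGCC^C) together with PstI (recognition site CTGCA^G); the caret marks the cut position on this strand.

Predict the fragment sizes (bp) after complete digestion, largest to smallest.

46, 32, 15, 9 bp

ApaI sites (GGGCCC) start at positions 42, 88.
ApaI cuts after base 5 of each site (before the last base), so after positions 46, 92.
PstI sites (CTGCAG) start at positions 27, 97.
PstI cuts after base 5 of each site (before the last base), so after positions 31, 101.
Combined cut positions: 31, 46, 92, 101.
Circular molecule, 4 cuts → 4 fragments:
  32–46 → 15 bp
  47–92 → 46 bp
  93–101 → 9 bp
  102–102 then 1–31 → 1 + 31 = 32 bp
Sorted largest to smallest: 46, 32, 15, 9 bp.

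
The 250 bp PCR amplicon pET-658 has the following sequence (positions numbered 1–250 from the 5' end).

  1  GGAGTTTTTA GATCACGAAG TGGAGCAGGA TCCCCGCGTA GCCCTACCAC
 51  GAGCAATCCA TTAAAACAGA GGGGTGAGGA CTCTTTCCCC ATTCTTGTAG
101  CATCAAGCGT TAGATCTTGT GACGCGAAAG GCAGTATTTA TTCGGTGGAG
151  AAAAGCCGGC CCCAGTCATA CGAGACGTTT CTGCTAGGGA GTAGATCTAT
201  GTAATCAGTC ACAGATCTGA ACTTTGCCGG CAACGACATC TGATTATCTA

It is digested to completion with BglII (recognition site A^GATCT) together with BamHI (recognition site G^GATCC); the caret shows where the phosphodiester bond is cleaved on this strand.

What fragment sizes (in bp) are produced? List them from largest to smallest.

84, 81, 37, 28, 20 bp

BglII sites (AGATCT) start at positions 112, 193, 213.
BglII cuts after the first base of each site, so after positions 112, 193, 213.
The BamHI site (GGATCC) starts at position 28.
BamHI cuts after the first base of each site, so after position 28.
Combined cut positions: 28, 112, 193, 213.
Linear molecule, 4 cuts → 5 fragments:
  1–28 → 28 bp
  29–112 → 84 bp
  113–193 → 81 bp
  194–213 → 20 bp
  214–250 → 37 bp
Sorted largest to smallest: 84, 81, 37, 28, 20 bp.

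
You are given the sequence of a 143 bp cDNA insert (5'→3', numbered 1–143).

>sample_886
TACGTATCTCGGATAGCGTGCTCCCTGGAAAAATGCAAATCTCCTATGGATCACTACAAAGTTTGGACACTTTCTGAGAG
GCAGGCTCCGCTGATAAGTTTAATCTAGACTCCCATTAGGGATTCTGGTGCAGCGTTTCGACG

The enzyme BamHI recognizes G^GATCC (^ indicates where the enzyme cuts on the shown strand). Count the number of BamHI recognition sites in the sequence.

No occurrence of GGATCC is present in the sequence.
BamHI does not cut: 0 sites.

0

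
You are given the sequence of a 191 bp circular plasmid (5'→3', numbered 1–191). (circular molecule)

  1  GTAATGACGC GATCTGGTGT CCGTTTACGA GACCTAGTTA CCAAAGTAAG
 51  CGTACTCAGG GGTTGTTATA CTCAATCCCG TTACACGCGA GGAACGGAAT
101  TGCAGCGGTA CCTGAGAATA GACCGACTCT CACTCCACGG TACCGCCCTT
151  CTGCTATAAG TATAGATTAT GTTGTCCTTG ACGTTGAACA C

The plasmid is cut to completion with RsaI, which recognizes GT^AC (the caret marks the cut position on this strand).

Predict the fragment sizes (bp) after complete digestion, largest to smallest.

RsaI sites (GTAC) start at positions 52, 108, 140.
RsaI cuts after base 2 of each site, so after positions 53, 109, 141.
Circular molecule, 3 cuts → 3 fragments:
  54–109 → 56 bp
  110–141 → 32 bp
  142–191 then 1–53 → 50 + 53 = 103 bp
Sorted largest to smallest: 103, 56, 32 bp.

103, 56, 32 bp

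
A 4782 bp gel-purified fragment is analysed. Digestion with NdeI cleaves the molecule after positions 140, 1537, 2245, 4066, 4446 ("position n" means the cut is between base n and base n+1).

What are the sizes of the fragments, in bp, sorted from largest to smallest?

1821, 1397, 708, 380, 336, 140 bp

Linear molecule, 5 cuts → 6 fragments:
  140 − 0 = 140 bp
  1537 − 140 = 1397 bp
  2245 − 1537 = 708 bp
  4066 − 2245 = 1821 bp
  4446 − 4066 = 380 bp
  4782 − 4446 = 336 bp
Sorted largest to smallest: 1821, 1397, 708, 380, 336, 140 bp.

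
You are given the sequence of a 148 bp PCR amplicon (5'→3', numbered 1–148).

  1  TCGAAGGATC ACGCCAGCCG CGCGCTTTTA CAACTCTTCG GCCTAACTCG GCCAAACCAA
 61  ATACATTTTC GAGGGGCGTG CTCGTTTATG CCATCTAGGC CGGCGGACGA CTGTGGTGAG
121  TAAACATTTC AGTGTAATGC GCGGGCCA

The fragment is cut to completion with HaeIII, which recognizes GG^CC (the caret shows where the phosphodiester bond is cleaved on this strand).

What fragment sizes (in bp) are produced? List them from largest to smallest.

48, 46, 41, 10, 3 bp

HaeIII sites (GGCC) start at positions 40, 50, 98, 144.
HaeIII cuts after base 2 of each site, so after positions 41, 51, 99, 145.
Linear molecule, 4 cuts → 5 fragments:
  1–41 → 41 bp
  42–51 → 10 bp
  52–99 → 48 bp
  100–145 → 46 bp
  146–148 → 3 bp
Sorted largest to smallest: 48, 46, 41, 10, 3 bp.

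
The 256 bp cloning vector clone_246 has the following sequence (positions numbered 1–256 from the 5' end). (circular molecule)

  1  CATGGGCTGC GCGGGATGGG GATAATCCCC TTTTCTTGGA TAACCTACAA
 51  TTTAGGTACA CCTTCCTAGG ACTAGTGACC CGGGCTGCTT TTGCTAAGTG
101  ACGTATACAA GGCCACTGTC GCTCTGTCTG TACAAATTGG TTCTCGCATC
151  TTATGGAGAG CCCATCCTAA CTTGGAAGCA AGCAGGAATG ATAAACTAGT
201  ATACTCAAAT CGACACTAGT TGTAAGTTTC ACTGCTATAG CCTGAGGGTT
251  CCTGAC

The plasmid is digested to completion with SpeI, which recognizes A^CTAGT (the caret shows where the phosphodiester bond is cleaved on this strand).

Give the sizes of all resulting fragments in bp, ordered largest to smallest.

SpeI sites (ACTAGT) start at positions 71, 195, 215.
SpeI cuts after the first base of each site, so after positions 71, 195, 215.
Circular molecule, 3 cuts → 3 fragments:
  72–195 → 124 bp
  196–215 → 20 bp
  216–256 then 1–71 → 41 + 71 = 112 bp
Sorted largest to smallest: 124, 112, 20 bp.

124, 112, 20 bp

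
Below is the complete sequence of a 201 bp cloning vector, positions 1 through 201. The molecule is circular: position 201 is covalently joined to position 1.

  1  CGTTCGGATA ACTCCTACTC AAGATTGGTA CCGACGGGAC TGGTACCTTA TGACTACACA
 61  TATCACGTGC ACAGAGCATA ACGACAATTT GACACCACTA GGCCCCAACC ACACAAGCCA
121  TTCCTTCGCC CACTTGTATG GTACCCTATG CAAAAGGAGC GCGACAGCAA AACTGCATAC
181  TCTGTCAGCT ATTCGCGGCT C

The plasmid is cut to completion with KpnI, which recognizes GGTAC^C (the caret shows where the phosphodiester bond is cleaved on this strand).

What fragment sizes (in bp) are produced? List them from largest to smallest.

98, 88, 15 bp

KpnI sites (GGTACC) start at positions 27, 42, 140.
KpnI cuts after base 5 of each site (before the last base), so after positions 31, 46, 144.
Circular molecule, 3 cuts → 3 fragments:
  32–46 → 15 bp
  47–144 → 98 bp
  145–201 then 1–31 → 57 + 31 = 88 bp
Sorted largest to smallest: 98, 88, 15 bp.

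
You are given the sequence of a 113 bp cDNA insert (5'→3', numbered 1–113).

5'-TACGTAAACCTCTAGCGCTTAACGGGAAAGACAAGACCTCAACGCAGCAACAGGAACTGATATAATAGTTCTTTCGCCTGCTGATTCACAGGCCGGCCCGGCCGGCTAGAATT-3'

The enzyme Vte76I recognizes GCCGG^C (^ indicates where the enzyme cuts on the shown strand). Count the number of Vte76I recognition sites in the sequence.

GCCGGC occurs starting at positions 92, 101.
Vte76I cuts at 2 sites.

2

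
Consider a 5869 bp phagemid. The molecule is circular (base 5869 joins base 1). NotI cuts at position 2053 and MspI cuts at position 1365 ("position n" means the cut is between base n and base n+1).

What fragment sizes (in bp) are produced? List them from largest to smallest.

Combined cut positions (sorted): 1365, 2053.
Circular molecule, 2 cuts → 2 fragments:
  2053 − 1365 = 688 bp
  wrap: 5869 − 2053 + 1365 = 5181 bp
Sorted largest to smallest: 5181, 688 bp.

5181, 688 bp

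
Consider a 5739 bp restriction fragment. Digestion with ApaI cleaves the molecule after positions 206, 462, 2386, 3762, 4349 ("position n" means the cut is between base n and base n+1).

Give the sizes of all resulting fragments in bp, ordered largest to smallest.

1924, 1390, 1376, 587, 256, 206 bp

Linear molecule, 5 cuts → 6 fragments:
  206 − 0 = 206 bp
  462 − 206 = 256 bp
  2386 − 462 = 1924 bp
  3762 − 2386 = 1376 bp
  4349 − 3762 = 587 bp
  5739 − 4349 = 1390 bp
Sorted largest to smallest: 1924, 1390, 1376, 587, 256, 206 bp.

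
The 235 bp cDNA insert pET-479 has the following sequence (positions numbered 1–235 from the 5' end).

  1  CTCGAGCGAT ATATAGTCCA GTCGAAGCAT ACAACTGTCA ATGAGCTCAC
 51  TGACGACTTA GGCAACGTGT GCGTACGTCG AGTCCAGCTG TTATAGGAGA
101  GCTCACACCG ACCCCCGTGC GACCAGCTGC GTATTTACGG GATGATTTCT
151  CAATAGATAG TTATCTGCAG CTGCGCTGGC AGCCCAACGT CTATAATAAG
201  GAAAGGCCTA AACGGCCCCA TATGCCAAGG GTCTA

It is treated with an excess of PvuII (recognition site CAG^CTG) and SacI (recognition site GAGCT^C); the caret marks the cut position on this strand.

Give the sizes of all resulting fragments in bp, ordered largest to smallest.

65, 47, 44, 40, 23, 16 bp

PvuII sites (CAGCTG) start at positions 85, 124, 168.
PvuII cuts after base 3 of each site, so after positions 87, 126, 170.
SacI sites (GAGCTC) start at positions 43, 99.
SacI cuts after base 5 of each site (before the last base), so after positions 47, 103.
Combined cut positions: 47, 87, 103, 126, 170.
Linear molecule, 5 cuts → 6 fragments:
  1–47 → 47 bp
  48–87 → 40 bp
  88–103 → 16 bp
  104–126 → 23 bp
  127–170 → 44 bp
  171–235 → 65 bp
Sorted largest to smallest: 65, 47, 44, 40, 23, 16 bp.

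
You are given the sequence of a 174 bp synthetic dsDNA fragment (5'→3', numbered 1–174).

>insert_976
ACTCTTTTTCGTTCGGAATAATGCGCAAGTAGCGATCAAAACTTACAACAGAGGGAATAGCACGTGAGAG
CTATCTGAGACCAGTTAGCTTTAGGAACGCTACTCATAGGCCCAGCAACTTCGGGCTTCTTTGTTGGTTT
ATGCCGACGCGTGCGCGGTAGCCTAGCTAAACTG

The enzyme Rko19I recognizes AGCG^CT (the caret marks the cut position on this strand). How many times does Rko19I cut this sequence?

0

No occurrence of AGCGCT is present in the sequence.
Rko19I does not cut: 0 sites.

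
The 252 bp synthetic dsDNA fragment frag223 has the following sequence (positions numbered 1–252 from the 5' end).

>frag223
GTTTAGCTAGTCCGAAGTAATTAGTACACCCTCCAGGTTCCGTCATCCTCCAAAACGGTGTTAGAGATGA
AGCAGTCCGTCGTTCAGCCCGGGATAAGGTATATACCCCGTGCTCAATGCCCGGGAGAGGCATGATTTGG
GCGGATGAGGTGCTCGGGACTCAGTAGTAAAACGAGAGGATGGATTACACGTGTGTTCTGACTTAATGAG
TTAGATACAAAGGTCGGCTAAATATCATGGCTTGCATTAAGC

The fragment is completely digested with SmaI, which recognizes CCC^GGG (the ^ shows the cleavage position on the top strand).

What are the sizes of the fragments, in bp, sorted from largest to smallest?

130, 90, 32 bp

SmaI sites (CCCGGG) start at positions 88, 120.
SmaI cuts after base 3 of each site, so after positions 90, 122.
Linear molecule, 2 cuts → 3 fragments:
  1–90 → 90 bp
  91–122 → 32 bp
  123–252 → 130 bp
Sorted largest to smallest: 130, 90, 32 bp.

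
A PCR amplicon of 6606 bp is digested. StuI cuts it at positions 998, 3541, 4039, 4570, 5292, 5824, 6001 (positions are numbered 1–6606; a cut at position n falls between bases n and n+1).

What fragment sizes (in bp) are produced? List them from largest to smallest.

Linear molecule, 7 cuts → 8 fragments:
  998 − 0 = 998 bp
  3541 − 998 = 2543 bp
  4039 − 3541 = 498 bp
  4570 − 4039 = 531 bp
  5292 − 4570 = 722 bp
  5824 − 5292 = 532 bp
  6001 − 5824 = 177 bp
  6606 − 6001 = 605 bp
Sorted largest to smallest: 2543, 998, 722, 605, 532, 531, 498, 177 bp.

2543, 998, 722, 605, 532, 531, 498, 177 bp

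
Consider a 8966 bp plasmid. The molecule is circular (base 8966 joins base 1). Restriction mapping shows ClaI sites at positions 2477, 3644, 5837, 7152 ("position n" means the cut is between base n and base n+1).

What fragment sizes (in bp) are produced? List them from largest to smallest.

Circular molecule, 4 cuts → 4 fragments:
  3644 − 2477 = 1167 bp
  5837 − 3644 = 2193 bp
  7152 − 5837 = 1315 bp
  wrap: 8966 − 7152 + 2477 = 4291 bp
Sorted largest to smallest: 4291, 2193, 1315, 1167 bp.

4291, 2193, 1315, 1167 bp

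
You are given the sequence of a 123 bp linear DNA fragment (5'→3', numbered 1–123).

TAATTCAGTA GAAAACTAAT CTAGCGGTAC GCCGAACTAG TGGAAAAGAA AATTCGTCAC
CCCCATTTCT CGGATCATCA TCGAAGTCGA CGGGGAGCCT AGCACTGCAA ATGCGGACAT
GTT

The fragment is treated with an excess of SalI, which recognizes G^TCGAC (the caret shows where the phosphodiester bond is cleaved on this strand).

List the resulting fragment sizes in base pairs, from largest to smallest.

86, 37 bp

The SalI site (GTCGAC) starts at position 86.
SalI cuts after the first base of each site, so after position 86.
Linear molecule, 1 cut → 2 fragments:
  1–86 → 86 bp
  87–123 → 37 bp
Sorted largest to smallest: 86, 37 bp.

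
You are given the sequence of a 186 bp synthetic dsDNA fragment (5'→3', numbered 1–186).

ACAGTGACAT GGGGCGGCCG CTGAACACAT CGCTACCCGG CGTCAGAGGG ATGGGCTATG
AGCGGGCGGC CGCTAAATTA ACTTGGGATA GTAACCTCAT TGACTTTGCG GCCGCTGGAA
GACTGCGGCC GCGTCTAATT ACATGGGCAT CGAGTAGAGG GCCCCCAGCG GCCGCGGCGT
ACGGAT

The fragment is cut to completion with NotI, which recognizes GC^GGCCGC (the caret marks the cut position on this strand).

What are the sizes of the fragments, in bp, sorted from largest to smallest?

NotI sites (GCGGCCGC) start at positions 14, 66, 108, 125, 168.
NotI cuts after base 2 of each site, so after positions 15, 67, 109, 126, 169.
Linear molecule, 5 cuts → 6 fragments:
  1–15 → 15 bp
  16–67 → 52 bp
  68–109 → 42 bp
  110–126 → 17 bp
  127–169 → 43 bp
  170–186 → 17 bp
Sorted largest to smallest: 52, 43, 42, 17, 17, 15 bp.

52, 43, 42, 17, 17, 15 bp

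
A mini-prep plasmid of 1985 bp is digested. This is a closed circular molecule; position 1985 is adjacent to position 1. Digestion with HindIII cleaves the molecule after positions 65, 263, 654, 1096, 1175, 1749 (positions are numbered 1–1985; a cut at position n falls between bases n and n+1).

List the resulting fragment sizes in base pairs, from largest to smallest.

Circular molecule, 6 cuts → 6 fragments:
  263 − 65 = 198 bp
  654 − 263 = 391 bp
  1096 − 654 = 442 bp
  1175 − 1096 = 79 bp
  1749 − 1175 = 574 bp
  wrap: 1985 − 1749 + 65 = 301 bp
Sorted largest to smallest: 574, 442, 391, 301, 198, 79 bp.

574, 442, 391, 301, 198, 79 bp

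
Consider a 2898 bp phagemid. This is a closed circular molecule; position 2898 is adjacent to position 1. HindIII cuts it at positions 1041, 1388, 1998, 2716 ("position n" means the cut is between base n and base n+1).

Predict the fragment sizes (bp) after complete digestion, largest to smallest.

1223, 718, 610, 347 bp

Circular molecule, 4 cuts → 4 fragments:
  1388 − 1041 = 347 bp
  1998 − 1388 = 610 bp
  2716 − 1998 = 718 bp
  wrap: 2898 − 2716 + 1041 = 1223 bp
Sorted largest to smallest: 1223, 718, 610, 347 bp.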